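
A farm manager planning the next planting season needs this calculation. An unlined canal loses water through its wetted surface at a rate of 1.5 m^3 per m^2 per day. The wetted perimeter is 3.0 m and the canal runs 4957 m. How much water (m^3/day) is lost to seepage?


S = C * P * L
  = 1.5 * 3.0 * 4957
  = 22306.50 m^3/day


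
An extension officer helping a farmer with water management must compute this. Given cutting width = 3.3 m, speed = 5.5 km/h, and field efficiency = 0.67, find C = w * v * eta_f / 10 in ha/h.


C = w * v * eta_f / 10
  = 3.3 * 5.5 * 0.67 / 10
  = 12.16 / 10
  = 1.22 ha/h


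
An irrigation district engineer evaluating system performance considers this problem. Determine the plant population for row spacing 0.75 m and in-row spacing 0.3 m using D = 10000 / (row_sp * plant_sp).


D = 10000 / (row_sp * plant_sp)
  = 10000 / (0.75 * 0.3)
  = 10000 / 0.2250
  = 44444.44 plants/ha


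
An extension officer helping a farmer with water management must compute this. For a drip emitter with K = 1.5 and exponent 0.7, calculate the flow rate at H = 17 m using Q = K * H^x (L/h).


Q = K * H^x
  = 1.5 * 17^0.7
  = 1.5 * 7.2663
  = 10.90 L/h


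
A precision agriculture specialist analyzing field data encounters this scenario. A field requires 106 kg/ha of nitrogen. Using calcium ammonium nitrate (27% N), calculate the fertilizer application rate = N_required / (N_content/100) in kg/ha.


Rate = N_required / (N_content / 100)
     = 106 / (27 / 100)
     = 106 / 0.27
     = 392.59 kg/ha


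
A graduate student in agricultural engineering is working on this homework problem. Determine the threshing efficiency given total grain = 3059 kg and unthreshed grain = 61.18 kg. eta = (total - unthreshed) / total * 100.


eta = (total - unthreshed) / total * 100
    = (3059 - 61.18) / 3059 * 100
    = 2997.82 / 3059 * 100
    = 98%


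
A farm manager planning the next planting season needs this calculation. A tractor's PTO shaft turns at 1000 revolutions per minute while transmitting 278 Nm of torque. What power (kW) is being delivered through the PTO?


P = 2*pi*n*T / 60000
  = 2*pi * 1000 * 278 / 60000
  = 1746725.52 / 60000
  = 29.11 kW


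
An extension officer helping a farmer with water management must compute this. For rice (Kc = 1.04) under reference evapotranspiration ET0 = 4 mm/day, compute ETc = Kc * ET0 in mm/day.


ETc = Kc * ET0
    = 1.04 * 4
    = 4.16 mm/day


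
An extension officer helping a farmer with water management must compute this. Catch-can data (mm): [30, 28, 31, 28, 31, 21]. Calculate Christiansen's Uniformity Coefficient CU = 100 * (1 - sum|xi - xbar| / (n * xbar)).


xbar = 169 / 6 = 28.167
sum|xi - xbar| = 15
CU = 100 * (1 - 15 / (6 * 28.167))
   = 100 * (1 - 0.0888)
   = 91.12%


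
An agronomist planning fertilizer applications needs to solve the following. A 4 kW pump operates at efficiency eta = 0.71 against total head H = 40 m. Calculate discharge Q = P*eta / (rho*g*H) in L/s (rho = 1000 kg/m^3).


Q = (P * 1000 * eta) / (rho * g * H)
  = (4 * 1000 * 0.71) / (1000 * 9.81 * 40)
  = 2840 / 392400
  = 0.00724 m^3/s = 7.24 L/s


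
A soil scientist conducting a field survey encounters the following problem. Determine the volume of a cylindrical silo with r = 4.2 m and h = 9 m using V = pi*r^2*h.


V = pi * r^2 * h
  = pi * 4.2^2 * 9
  = pi * 17.64 * 9
  = 498.76 m^3


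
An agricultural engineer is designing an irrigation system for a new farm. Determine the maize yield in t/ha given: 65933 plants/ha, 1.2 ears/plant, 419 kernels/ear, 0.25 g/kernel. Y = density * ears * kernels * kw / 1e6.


Y = density * ears * kernels * kw
  = 65933 * 1.2 * 419 * 0.25 g/ha
  = 8287778.10 g/ha
  = 8287.78 kg/ha = 8.29 t/ha


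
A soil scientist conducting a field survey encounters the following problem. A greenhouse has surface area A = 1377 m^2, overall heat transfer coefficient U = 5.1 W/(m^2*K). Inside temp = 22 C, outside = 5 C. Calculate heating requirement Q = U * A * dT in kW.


dT = 22 - (5) = 17 K
Q = U * A * dT
  = 5.1 * 1377 * 17
  = 119385.90 W = 119.39 kW


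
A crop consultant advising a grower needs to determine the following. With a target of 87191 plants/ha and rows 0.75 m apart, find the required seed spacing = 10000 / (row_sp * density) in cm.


spacing = 10000 / (row_sp * density)
        = 10000 / (0.75 * 87191)
        = 10000 / 65393.25
        = 0.15292 m = 15.29 cm


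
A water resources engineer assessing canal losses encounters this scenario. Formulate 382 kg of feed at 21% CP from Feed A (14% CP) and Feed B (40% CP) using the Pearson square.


parts_A = CP_b - target = 40 - 21 = 19
parts_B = target - CP_a = 21 - 14 = 7
total_parts = 19 + 7 = 26
Feed A = 382 * 19 / 26 = 279.15 kg
Feed B = 382 * 7 / 26 = 102.85 kg

279.15 kg


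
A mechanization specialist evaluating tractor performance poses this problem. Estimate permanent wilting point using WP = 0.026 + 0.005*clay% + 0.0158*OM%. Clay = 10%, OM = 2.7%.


WP = 0.026 + 0.005*10 + 0.0158*2.7
   = 0.026 + 0.0500 + 0.0427
   = 0.1187


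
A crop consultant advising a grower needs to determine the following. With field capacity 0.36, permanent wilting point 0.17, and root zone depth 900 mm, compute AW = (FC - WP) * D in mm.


AW = (FC - WP) * D
   = (0.36 - 0.17) * 900
   = 0.19 * 900
   = 171 mm


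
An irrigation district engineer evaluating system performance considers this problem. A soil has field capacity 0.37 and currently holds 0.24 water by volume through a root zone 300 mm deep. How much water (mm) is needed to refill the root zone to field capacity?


SMD = (FC - theta) * D
    = (0.37 - 0.24) * 300
    = 0.130 * 300
    = 39 mm


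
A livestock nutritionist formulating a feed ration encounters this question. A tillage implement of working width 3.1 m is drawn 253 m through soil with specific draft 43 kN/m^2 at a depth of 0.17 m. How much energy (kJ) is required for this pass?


E = k * d * w * L
  = 43 * 0.17 * 3.1 * 253
  = 5733.23 kJ


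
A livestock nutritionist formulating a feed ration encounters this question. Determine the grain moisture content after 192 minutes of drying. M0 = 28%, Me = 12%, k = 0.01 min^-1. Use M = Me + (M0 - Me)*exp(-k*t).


M = Me + (M0 - Me) * e^(-k*t)
  = 12 + (28 - 12) * e^(-0.01*192)
  = 12 + 16 * e^(-1.920)
  = 12 + 16 * 0.14661
  = 12 + 2.3457
  = 14.35%


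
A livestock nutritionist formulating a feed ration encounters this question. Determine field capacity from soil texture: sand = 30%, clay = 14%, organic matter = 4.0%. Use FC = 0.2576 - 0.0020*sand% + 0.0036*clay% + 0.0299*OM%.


FC = 0.2576 - 0.0020*30 + 0.0036*14 + 0.0299*4.0
   = 0.2576 - 0.0600 + 0.0504 + 0.1196
   = 0.3676


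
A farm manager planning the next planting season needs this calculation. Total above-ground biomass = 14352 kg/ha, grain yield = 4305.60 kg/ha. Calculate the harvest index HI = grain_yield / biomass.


HI = grain_yield / biomass
   = 4305.60 / 14352
   = 0.30


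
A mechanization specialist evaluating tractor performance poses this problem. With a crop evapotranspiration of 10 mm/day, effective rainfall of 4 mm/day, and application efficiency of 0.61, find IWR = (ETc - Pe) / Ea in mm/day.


IWR = (ETc - Pe) / Ea
    = (10 - 4) / 0.61
    = 6 / 0.61
    = 9.84 mm/day


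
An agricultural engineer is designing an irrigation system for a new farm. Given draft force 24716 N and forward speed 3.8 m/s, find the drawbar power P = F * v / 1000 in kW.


P = F * v / 1000
  = 24716 * 3.8 / 1000
  = 93920.80 / 1000
  = 93.92 kW


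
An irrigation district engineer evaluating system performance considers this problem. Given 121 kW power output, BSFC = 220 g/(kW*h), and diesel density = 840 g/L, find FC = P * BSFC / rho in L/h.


FC = P * BSFC / rho_fuel
   = 121 * 220 / 840
   = 26620 / 840
   = 31.69 L/h


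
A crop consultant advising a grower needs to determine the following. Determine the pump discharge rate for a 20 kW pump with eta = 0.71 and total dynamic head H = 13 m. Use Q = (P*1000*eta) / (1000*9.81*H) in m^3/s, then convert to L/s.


Q = (P * 1000 * eta) / (rho * g * H)
  = (20 * 1000 * 0.71) / (1000 * 9.81 * 13)
  = 14200 / 127530
  = 0.11135 m^3/s = 111.35 L/s


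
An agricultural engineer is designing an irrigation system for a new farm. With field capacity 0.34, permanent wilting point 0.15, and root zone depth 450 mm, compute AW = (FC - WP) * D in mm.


AW = (FC - WP) * D
   = (0.34 - 0.15) * 450
   = 0.19 * 450
   = 85.50 mm


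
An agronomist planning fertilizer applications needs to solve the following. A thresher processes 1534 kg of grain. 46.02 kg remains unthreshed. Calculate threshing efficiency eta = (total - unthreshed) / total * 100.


eta = (total - unthreshed) / total * 100
    = (1534 - 46.02) / 1534 * 100
    = 1487.98 / 1534 * 100
    = 97%


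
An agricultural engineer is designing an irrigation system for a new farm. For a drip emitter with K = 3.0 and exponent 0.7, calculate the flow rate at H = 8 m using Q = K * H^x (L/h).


Q = K * H^x
  = 3.0 * 8^0.7
  = 3.0 * 4.2871
  = 12.86 L/h


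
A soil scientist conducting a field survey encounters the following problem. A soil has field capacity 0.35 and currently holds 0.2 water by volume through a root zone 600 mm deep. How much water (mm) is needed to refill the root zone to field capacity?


SMD = (FC - theta) * D
    = (0.35 - 0.2) * 600
    = 0.150 * 600
    = 90 mm


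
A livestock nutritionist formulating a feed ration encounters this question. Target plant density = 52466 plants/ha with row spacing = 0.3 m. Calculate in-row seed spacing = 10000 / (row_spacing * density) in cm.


spacing = 10000 / (row_sp * density)
        = 10000 / (0.3 * 52466)
        = 10000 / 15739.80
        = 0.63533 m = 63.53 cm


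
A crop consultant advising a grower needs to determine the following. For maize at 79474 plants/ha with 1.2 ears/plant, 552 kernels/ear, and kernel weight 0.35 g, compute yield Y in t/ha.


Y = density * ears * kernels * kw
  = 79474 * 1.2 * 552 * 0.35 g/ha
  = 18425252.16 g/ha
  = 18425.25 kg/ha = 18.43 t/ha


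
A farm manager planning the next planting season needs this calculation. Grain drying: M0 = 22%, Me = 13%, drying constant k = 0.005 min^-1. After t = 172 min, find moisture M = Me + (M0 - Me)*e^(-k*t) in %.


M = Me + (M0 - Me) * e^(-k*t)
  = 13 + (22 - 13) * e^(-0.005*172)
  = 13 + 9 * e^(-0.860)
  = 13 + 9 * 0.42316
  = 13 + 3.8085
  = 16.81%


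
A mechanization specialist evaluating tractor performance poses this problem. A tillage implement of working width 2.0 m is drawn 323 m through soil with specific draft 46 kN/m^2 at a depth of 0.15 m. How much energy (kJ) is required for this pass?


E = k * d * w * L
  = 46 * 0.15 * 2.0 * 323
  = 4457.40 kJ


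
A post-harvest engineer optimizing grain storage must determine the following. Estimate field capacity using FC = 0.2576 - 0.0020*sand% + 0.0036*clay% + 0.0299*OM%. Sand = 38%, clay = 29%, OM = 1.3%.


FC = 0.2576 - 0.0020*38 + 0.0036*29 + 0.0299*1.3
   = 0.2576 - 0.0760 + 0.1044 + 0.0389
   = 0.3249


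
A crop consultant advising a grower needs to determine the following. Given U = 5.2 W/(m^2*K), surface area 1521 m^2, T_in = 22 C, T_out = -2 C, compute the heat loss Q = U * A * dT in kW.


dT = 22 - (-2) = 24 K
Q = U * A * dT
  = 5.2 * 1521 * 24
  = 189820.80 W = 189.82 kW


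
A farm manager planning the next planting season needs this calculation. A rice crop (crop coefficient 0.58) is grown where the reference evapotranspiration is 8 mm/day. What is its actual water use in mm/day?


ETc = Kc * ET0
    = 0.58 * 8
    = 4.64 mm/day


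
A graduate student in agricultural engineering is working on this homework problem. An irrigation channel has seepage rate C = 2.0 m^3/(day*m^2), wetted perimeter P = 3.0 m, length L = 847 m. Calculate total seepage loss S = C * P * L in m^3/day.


S = C * P * L
  = 2.0 * 3.0 * 847
  = 5082 m^3/day


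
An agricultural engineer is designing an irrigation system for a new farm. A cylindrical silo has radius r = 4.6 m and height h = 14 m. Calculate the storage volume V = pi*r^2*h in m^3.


V = pi * r^2 * h
  = pi * 4.6^2 * 14
  = pi * 21.16 * 14
  = 930.67 m^3


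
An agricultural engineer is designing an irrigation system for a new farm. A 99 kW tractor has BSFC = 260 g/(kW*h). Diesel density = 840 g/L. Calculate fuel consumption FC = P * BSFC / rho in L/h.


FC = P * BSFC / rho_fuel
   = 99 * 260 / 840
   = 25740 / 840
   = 30.64 L/h


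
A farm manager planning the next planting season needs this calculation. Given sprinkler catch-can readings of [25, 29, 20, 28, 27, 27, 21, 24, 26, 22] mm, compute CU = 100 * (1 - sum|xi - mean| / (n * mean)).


xbar = 249 / 10 = 24.900
sum|xi - xbar| = 25.200
CU = 100 * (1 - 25.200 / (10 * 24.900))
   = 100 * (1 - 0.1012)
   = 89.88%


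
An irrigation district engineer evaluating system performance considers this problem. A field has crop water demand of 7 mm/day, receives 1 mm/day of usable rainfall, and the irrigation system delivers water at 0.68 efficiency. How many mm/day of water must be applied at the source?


IWR = (ETc - Pe) / Ea
    = (7 - 1) / 0.68
    = 6 / 0.68
    = 8.82 mm/day


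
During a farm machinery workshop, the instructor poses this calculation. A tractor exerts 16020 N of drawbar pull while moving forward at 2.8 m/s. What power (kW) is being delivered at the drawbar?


P = F * v / 1000
  = 16020 * 2.8 / 1000
  = 44856 / 1000
  = 44.86 kW


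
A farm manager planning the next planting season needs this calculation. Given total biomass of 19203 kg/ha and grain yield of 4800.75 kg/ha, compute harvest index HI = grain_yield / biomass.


HI = grain_yield / biomass
   = 4800.75 / 19203
   = 0.25


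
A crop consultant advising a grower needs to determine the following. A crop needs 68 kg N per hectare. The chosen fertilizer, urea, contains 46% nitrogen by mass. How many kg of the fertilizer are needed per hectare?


Rate = N_required / (N_content / 100)
     = 68 / (46 / 100)
     = 68 / 0.46
     = 147.83 kg/ha


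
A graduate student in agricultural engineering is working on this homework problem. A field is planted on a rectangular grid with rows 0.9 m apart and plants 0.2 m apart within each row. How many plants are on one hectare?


D = 10000 / (row_sp * plant_sp)
  = 10000 / (0.9 * 0.2)
  = 10000 / 0.1800
  = 55555.56 plants/ha


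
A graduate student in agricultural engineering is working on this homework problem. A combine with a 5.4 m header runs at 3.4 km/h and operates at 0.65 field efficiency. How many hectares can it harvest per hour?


C = w * v * eta_f / 10
  = 5.4 * 3.4 * 0.65 / 10
  = 11.93 / 10
  = 1.19 ha/h


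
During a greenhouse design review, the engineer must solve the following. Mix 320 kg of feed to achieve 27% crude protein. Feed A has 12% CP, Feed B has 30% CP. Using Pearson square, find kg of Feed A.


parts_A = CP_b - target = 30 - 27 = 3
parts_B = target - CP_a = 27 - 12 = 15
total_parts = 3 + 15 = 18
Feed A = 320 * 3 / 18 = 53.33 kg
Feed B = 320 * 15 / 18 = 266.67 kg

53.33 kg


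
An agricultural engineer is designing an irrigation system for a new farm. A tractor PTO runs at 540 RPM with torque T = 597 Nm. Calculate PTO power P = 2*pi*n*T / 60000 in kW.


P = 2*pi*n*T / 60000
  = 2*pi * 540 * 597 / 60000
  = 2025573.28 / 60000
  = 33.76 kW


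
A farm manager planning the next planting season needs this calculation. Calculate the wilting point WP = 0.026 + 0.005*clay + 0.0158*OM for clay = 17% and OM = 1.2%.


WP = 0.026 + 0.005*17 + 0.0158*1.2
   = 0.026 + 0.0850 + 0.0190
   = 0.1300


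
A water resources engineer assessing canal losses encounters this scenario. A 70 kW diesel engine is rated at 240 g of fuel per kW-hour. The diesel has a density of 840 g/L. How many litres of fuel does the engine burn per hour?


FC = P * BSFC / rho_fuel
   = 70 * 240 / 840
   = 16800 / 840
   = 20 L/h


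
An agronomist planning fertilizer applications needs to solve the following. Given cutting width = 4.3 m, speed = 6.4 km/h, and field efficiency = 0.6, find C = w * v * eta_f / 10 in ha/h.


C = w * v * eta_f / 10
  = 4.3 * 6.4 * 0.6 / 10
  = 16.51 / 10
  = 1.65 ha/h


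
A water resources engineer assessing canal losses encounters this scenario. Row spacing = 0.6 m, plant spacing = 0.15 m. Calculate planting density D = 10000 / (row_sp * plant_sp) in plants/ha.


D = 10000 / (row_sp * plant_sp)
  = 10000 / (0.6 * 0.15)
  = 10000 / 0.0900
  = 111111.11 plants/ha


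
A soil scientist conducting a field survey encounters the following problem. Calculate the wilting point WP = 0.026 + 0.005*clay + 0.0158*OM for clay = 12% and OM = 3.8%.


WP = 0.026 + 0.005*12 + 0.0158*3.8
   = 0.026 + 0.0600 + 0.0600
   = 0.1460


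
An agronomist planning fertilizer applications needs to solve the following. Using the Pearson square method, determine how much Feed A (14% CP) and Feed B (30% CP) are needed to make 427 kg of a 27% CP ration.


parts_A = CP_b - target = 30 - 27 = 3
parts_B = target - CP_a = 27 - 14 = 13
total_parts = 3 + 13 = 16
Feed A = 427 * 3 / 16 = 80.06 kg
Feed B = 427 * 13 / 16 = 346.94 kg

80.06 kg


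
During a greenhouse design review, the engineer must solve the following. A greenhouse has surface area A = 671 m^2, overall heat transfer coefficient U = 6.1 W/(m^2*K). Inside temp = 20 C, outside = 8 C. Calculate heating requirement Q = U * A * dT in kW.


dT = 20 - (8) = 12 K
Q = U * A * dT
  = 6.1 * 671 * 12
  = 49117.20 W = 49.12 kW


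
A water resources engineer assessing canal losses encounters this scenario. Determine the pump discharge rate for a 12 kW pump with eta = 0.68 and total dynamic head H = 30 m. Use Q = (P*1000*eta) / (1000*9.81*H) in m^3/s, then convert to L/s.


Q = (P * 1000 * eta) / (rho * g * H)
  = (12 * 1000 * 0.68) / (1000 * 9.81 * 30)
  = 8160 / 294300
  = 0.02773 m^3/s = 27.73 L/s


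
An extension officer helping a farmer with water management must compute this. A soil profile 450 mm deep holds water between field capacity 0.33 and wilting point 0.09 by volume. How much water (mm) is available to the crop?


AW = (FC - WP) * D
   = (0.33 - 0.09) * 450
   = 0.24 * 450
   = 108 mm


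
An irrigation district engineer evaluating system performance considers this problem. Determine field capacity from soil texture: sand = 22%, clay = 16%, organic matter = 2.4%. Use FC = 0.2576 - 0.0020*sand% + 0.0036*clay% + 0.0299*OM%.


FC = 0.2576 - 0.0020*22 + 0.0036*16 + 0.0299*2.4
   = 0.2576 - 0.0440 + 0.0576 + 0.0718
   = 0.3430


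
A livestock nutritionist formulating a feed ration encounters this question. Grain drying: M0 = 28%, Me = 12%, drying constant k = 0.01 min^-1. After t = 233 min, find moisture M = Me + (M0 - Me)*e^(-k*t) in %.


M = Me + (M0 - Me) * e^(-k*t)
  = 12 + (28 - 12) * e^(-0.01*233)
  = 12 + 16 * e^(-2.330)
  = 12 + 16 * 0.09730
  = 12 + 1.5567
  = 13.56%


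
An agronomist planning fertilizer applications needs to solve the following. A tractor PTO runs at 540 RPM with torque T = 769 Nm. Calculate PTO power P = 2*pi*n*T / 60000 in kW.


P = 2*pi*n*T / 60000
  = 2*pi * 540 * 769 / 60000
  = 2609155.53 / 60000
  = 43.49 kW


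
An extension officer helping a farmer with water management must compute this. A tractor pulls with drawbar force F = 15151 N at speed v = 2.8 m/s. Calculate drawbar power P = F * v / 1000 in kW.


P = F * v / 1000
  = 15151 * 2.8 / 1000
  = 42422.80 / 1000
  = 42.42 kW


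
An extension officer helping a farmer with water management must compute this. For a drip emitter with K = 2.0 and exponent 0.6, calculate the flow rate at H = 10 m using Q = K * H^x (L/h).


Q = K * H^x
  = 2.0 * 10^0.6
  = 2.0 * 3.9811
  = 7.96 L/h


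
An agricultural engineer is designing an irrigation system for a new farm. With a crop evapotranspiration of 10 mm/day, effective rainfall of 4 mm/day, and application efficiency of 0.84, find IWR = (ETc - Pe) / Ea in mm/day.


IWR = (ETc - Pe) / Ea
    = (10 - 4) / 0.84
    = 6 / 0.84
    = 7.14 mm/day


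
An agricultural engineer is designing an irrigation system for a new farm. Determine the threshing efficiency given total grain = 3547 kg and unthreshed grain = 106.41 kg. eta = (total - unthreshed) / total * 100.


eta = (total - unthreshed) / total * 100
    = (3547 - 106.41) / 3547 * 100
    = 3440.59 / 3547 * 100
    = 97%


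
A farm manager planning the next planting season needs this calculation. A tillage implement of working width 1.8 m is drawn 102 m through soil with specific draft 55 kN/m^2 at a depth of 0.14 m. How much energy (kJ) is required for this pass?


E = k * d * w * L
  = 55 * 0.14 * 1.8 * 102
  = 1413.72 kJ


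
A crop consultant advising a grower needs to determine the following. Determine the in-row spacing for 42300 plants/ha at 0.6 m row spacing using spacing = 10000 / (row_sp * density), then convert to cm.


spacing = 10000 / (row_sp * density)
        = 10000 / (0.6 * 42300)
        = 10000 / 25380
        = 0.39401 m = 39.40 cm


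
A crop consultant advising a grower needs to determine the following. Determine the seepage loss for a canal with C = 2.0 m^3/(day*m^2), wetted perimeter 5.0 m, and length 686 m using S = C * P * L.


S = C * P * L
  = 2.0 * 5.0 * 686
  = 6860 m^3/day


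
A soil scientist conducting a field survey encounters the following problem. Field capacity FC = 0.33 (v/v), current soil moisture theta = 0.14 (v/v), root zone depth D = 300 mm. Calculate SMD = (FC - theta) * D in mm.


SMD = (FC - theta) * D
    = (0.33 - 0.14) * 300
    = 0.190 * 300
    = 57 mm


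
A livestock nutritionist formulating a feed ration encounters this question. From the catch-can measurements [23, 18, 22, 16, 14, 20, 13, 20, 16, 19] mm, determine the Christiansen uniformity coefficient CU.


xbar = 181 / 10 = 18.100
sum|xi - xbar| = 27
CU = 100 * (1 - 27 / (10 * 18.100))
   = 100 * (1 - 0.1492)
   = 85.08%


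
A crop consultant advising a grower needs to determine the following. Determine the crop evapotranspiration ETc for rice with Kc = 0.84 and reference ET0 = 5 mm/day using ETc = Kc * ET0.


ETc = Kc * ET0
    = 0.84 * 5
    = 4.20 mm/day


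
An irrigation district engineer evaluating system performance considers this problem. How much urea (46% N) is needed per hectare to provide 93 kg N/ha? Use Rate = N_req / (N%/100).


Rate = N_required / (N_content / 100)
     = 93 / (46 / 100)
     = 93 / 0.46
     = 202.17 kg/ha


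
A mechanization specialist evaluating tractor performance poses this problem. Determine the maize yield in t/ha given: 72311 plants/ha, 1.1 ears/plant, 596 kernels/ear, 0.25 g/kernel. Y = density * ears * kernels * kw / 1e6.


Y = density * ears * kernels * kw
  = 72311 * 1.1 * 596 * 0.25 g/ha
  = 11851772.90 g/ha
  = 11851.77 kg/ha = 11.85 t/ha


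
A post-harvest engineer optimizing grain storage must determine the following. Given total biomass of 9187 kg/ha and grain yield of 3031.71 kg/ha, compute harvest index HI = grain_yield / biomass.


HI = grain_yield / biomass
   = 3031.71 / 9187
   = 0.33


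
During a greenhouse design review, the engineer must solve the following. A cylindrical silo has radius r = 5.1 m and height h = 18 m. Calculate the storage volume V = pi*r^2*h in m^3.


V = pi * r^2 * h
  = pi * 5.1^2 * 18
  = pi * 26.01 * 18
  = 1470.83 m^3


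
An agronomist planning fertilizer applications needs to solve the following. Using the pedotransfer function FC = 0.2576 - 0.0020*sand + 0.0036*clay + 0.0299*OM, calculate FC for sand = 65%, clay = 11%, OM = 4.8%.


FC = 0.2576 - 0.0020*65 + 0.0036*11 + 0.0299*4.8
   = 0.2576 - 0.1300 + 0.0396 + 0.1435
   = 0.3107


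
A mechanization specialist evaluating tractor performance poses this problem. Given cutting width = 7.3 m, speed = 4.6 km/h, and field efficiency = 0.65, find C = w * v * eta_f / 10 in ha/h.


C = w * v * eta_f / 10
  = 7.3 * 4.6 * 0.65 / 10
  = 21.83 / 10
  = 2.18 ha/h


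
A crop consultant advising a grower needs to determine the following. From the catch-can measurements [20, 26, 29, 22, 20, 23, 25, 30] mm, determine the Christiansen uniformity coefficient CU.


xbar = 195 / 8 = 24.375
sum|xi - xbar| = 25
CU = 100 * (1 - 25 / (8 * 24.375))
   = 100 * (1 - 0.1282)
   = 87.18%


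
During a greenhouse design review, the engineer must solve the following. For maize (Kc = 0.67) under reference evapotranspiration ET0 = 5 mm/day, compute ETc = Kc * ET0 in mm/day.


ETc = Kc * ET0
    = 0.67 * 5
    = 3.35 mm/day


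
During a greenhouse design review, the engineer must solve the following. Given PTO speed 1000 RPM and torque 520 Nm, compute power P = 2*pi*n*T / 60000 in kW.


P = 2*pi*n*T / 60000
  = 2*pi * 1000 * 520 / 60000
  = 3267256.36 / 60000
  = 54.45 kW


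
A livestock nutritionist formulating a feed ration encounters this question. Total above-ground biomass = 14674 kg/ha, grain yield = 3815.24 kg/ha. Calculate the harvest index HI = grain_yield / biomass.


HI = grain_yield / biomass
   = 3815.24 / 14674
   = 0.26


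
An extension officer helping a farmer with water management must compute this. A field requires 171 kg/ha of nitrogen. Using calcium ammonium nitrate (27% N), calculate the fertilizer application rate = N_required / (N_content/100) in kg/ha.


Rate = N_required / (N_content / 100)
     = 171 / (27 / 100)
     = 171 / 0.27
     = 633.33 kg/ha


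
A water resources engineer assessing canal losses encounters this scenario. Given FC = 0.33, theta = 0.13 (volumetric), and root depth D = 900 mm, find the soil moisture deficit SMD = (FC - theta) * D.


SMD = (FC - theta) * D
    = (0.33 - 0.13) * 900
    = 0.200 * 900
    = 180 mm


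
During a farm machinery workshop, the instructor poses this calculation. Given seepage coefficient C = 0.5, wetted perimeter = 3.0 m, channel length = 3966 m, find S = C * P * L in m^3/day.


S = C * P * L
  = 0.5 * 3.0 * 3966
  = 5949 m^3/day


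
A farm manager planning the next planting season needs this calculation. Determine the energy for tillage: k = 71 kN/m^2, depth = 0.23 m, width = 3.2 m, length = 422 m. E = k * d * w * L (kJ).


E = k * d * w * L
  = 71 * 0.23 * 3.2 * 422
  = 22052.03 kJ


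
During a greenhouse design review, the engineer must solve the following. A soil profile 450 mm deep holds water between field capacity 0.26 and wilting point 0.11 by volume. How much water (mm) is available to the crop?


AW = (FC - WP) * D
   = (0.26 - 0.11) * 450
   = 0.15 * 450
   = 67.50 mm


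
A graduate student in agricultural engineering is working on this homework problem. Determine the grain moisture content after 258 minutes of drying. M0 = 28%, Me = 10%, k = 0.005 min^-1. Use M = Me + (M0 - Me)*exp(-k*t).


M = Me + (M0 - Me) * e^(-k*t)
  = 10 + (28 - 10) * e^(-0.005*258)
  = 10 + 18 * e^(-1.290)
  = 10 + 18 * 0.27527
  = 10 + 4.9549
  = 14.95%


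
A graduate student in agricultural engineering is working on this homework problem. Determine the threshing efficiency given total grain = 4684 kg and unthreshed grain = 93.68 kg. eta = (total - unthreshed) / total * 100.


eta = (total - unthreshed) / total * 100
    = (4684 - 93.68) / 4684 * 100
    = 4590.32 / 4684 * 100
    = 98%


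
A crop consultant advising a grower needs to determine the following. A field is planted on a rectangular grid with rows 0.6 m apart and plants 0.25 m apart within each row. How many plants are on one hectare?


D = 10000 / (row_sp * plant_sp)
  = 10000 / (0.6 * 0.25)
  = 10000 / 0.1500
  = 66666.67 plants/ha


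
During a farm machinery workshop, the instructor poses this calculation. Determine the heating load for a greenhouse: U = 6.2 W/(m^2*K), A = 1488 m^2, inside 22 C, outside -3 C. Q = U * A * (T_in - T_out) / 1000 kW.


dT = 22 - (-3) = 25 K
Q = U * A * dT
  = 6.2 * 1488 * 25
  = 230640 W = 230.64 kW


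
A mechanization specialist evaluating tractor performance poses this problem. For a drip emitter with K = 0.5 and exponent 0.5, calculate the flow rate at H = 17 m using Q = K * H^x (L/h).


Q = K * H^x
  = 0.5 * 17^0.5
  = 0.5 * 4.1231
  = 2.06 L/h


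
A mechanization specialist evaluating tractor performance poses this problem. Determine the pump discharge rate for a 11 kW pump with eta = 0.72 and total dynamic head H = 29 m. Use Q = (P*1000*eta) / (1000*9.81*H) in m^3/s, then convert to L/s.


Q = (P * 1000 * eta) / (rho * g * H)
  = (11 * 1000 * 0.72) / (1000 * 9.81 * 29)
  = 7920 / 284490
  = 0.02784 m^3/s = 27.84 L/s


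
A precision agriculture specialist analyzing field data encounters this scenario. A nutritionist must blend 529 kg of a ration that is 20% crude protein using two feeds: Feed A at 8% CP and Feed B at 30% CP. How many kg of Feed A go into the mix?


parts_A = CP_b - target = 30 - 20 = 10
parts_B = target - CP_a = 20 - 8 = 12
total_parts = 10 + 12 = 22
Feed A = 529 * 10 / 22 = 240.45 kg
Feed B = 529 * 12 / 22 = 288.55 kg

240.45 kg


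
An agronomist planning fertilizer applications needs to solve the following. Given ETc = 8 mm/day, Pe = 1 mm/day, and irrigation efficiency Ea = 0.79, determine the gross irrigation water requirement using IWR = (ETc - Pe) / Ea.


IWR = (ETc - Pe) / Ea
    = (8 - 1) / 0.79
    = 7 / 0.79
    = 8.86 mm/day


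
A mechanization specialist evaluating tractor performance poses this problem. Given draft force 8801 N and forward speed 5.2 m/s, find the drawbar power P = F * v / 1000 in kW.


P = F * v / 1000
  = 8801 * 5.2 / 1000
  = 45765.20 / 1000
  = 45.77 kW


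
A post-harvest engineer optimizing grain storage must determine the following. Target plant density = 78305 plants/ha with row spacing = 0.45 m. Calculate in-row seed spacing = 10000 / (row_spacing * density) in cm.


spacing = 10000 / (row_sp * density)
        = 10000 / (0.45 * 78305)
        = 10000 / 35237.25
        = 0.28379 m = 28.38 cm


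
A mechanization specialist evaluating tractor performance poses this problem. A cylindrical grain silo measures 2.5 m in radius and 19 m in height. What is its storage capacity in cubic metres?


V = pi * r^2 * h
  = pi * 2.5^2 * 19
  = pi * 6.25 * 19
  = 373.06 m^3


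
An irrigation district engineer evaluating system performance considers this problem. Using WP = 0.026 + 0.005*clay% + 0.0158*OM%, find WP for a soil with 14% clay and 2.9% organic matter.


WP = 0.026 + 0.005*14 + 0.0158*2.9
   = 0.026 + 0.0700 + 0.0458
   = 0.1418


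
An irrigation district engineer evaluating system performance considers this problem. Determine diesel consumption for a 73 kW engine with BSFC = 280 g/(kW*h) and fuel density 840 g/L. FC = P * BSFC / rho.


FC = P * BSFC / rho_fuel
   = 73 * 280 / 840
   = 20440 / 840
   = 24.33 L/h


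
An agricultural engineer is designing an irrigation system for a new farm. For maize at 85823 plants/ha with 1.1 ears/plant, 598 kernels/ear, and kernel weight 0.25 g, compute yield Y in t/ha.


Y = density * ears * kernels * kw
  = 85823 * 1.1 * 598 * 0.25 g/ha
  = 14113592.35 g/ha
  = 14113.59 kg/ha = 14.11 t/ha


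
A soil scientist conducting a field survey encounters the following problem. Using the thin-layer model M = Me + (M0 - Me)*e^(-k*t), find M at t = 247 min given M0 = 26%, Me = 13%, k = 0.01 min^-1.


M = Me + (M0 - Me) * e^(-k*t)
  = 13 + (26 - 13) * e^(-0.01*247)
  = 13 + 13 * e^(-2.470)
  = 13 + 13 * 0.08458
  = 13 + 1.0996
  = 14.10%


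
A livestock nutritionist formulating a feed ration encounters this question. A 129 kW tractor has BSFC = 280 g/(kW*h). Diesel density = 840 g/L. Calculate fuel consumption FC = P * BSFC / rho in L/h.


FC = P * BSFC / rho_fuel
   = 129 * 280 / 840
   = 36120 / 840
   = 43 L/h


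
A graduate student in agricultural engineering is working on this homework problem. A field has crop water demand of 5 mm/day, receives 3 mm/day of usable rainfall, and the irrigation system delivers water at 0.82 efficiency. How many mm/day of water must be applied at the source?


IWR = (ETc - Pe) / Ea
    = (5 - 3) / 0.82
    = 2 / 0.82
    = 2.44 mm/day


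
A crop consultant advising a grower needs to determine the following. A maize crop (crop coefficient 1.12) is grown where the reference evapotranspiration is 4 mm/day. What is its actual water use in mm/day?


ETc = Kc * ET0
    = 1.12 * 4
    = 4.48 mm/day


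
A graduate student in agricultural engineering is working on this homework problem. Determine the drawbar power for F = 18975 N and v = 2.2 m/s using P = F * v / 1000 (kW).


P = F * v / 1000
  = 18975 * 2.2 / 1000
  = 41745 / 1000
  = 41.75 kW


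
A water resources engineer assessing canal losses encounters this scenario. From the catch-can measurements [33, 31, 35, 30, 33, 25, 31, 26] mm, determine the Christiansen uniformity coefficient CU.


xbar = 244 / 8 = 30.500
sum|xi - xbar| = 21
CU = 100 * (1 - 21 / (8 * 30.500))
   = 100 * (1 - 0.0861)
   = 91.39%


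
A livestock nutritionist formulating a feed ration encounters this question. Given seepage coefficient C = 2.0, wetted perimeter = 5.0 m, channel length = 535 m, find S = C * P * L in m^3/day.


S = C * P * L
  = 2.0 * 5.0 * 535
  = 5350 m^3/day


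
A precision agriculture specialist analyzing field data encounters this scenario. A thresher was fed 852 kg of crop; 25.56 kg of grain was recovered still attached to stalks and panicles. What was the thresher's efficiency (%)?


eta = (total - unthreshed) / total * 100
    = (852 - 25.56) / 852 * 100
    = 826.44 / 852 * 100
    = 97%


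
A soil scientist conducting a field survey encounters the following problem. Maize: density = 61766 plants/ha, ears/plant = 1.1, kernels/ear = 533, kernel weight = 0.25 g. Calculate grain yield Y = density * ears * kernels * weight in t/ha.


Y = density * ears * kernels * kw
  = 61766 * 1.1 * 533 * 0.25 g/ha
  = 9053351.45 g/ha
  = 9053.35 kg/ha = 9.05 t/ha


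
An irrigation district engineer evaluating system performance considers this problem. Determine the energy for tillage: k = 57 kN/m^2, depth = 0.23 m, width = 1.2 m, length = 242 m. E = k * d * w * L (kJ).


E = k * d * w * L
  = 57 * 0.23 * 1.2 * 242
  = 3807.14 kJ


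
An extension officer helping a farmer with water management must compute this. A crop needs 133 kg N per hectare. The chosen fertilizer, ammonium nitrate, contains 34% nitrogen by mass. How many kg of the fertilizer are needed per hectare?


Rate = N_required / (N_content / 100)
     = 133 / (34 / 100)
     = 133 / 0.34
     = 391.18 kg/ha


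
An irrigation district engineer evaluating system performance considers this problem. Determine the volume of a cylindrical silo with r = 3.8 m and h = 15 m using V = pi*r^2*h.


V = pi * r^2 * h
  = pi * 3.8^2 * 15
  = pi * 14.44 * 15
  = 680.47 m^3


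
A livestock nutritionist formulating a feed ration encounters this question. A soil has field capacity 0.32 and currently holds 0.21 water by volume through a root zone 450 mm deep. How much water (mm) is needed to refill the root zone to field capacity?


SMD = (FC - theta) * D
    = (0.32 - 0.21) * 450
    = 0.110 * 450
    = 49.50 mm


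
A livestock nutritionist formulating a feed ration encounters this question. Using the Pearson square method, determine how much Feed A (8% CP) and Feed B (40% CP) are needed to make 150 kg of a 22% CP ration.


parts_A = CP_b - target = 40 - 22 = 18
parts_B = target - CP_a = 22 - 8 = 14
total_parts = 18 + 14 = 32
Feed A = 150 * 18 / 32 = 84.38 kg
Feed B = 150 * 14 / 32 = 65.63 kg

84.38 kg


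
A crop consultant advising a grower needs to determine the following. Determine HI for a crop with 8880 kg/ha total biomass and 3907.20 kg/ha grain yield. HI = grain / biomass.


HI = grain_yield / biomass
   = 3907.20 / 8880
   = 0.44


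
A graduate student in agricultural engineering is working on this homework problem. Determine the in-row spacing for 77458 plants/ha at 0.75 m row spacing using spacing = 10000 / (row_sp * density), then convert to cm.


spacing = 10000 / (row_sp * density)
        = 10000 / (0.75 * 77458)
        = 10000 / 58093.50
        = 0.17214 m = 17.21 cm


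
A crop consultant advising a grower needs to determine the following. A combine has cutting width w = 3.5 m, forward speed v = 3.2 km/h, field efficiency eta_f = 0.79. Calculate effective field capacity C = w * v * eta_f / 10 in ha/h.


C = w * v * eta_f / 10
  = 3.5 * 3.2 * 0.79 / 10
  = 8.85 / 10
  = 0.88 ha/h


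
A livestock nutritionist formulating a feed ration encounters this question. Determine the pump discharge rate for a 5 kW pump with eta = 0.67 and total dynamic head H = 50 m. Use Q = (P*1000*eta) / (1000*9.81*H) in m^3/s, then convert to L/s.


Q = (P * 1000 * eta) / (rho * g * H)
  = (5 * 1000 * 0.67) / (1000 * 9.81 * 50)
  = 3350 / 490500
  = 0.00683 m^3/s = 6.83 L/s


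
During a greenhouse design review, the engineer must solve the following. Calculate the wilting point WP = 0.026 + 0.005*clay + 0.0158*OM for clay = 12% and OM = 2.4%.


WP = 0.026 + 0.005*12 + 0.0158*2.4
   = 0.026 + 0.0600 + 0.0379
   = 0.1239


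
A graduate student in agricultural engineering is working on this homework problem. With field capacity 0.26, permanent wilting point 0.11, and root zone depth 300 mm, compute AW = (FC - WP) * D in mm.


AW = (FC - WP) * D
   = (0.26 - 0.11) * 300
   = 0.15 * 300
   = 45 mm


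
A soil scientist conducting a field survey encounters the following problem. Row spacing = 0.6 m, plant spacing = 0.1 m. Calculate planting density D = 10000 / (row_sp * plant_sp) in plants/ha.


D = 10000 / (row_sp * plant_sp)
  = 10000 / (0.6 * 0.1)
  = 10000 / 0.0600
  = 166666.67 plants/ha


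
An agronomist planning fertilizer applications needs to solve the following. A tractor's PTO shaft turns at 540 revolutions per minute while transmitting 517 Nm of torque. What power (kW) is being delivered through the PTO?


P = 2*pi*n*T / 60000
  = 2*pi * 540 * 517 / 60000
  = 1754139.67 / 60000
  = 29.24 kW


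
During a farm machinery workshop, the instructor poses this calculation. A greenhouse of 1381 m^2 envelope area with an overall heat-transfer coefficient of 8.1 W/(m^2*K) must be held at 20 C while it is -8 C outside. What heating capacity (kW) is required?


dT = 20 - (-8) = 28 K
Q = U * A * dT
  = 8.1 * 1381 * 28
  = 313210.80 W = 313.21 kW


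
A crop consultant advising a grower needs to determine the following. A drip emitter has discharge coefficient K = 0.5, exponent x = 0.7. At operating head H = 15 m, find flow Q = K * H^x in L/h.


Q = K * H^x
  = 0.5 * 15^0.7
  = 0.5 * 6.6568
  = 3.33 L/h


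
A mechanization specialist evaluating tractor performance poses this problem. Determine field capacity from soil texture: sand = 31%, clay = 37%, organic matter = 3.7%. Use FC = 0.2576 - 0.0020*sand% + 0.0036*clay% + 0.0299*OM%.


FC = 0.2576 - 0.0020*31 + 0.0036*37 + 0.0299*3.7
   = 0.2576 - 0.0620 + 0.1332 + 0.1106
   = 0.4394


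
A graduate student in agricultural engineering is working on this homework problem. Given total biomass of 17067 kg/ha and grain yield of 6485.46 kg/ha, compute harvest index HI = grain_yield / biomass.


HI = grain_yield / biomass
   = 6485.46 / 17067
   = 0.38


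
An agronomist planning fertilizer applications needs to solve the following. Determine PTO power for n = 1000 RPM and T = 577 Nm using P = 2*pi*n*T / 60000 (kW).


P = 2*pi*n*T / 60000
  = 2*pi * 1000 * 577 / 60000
  = 3625397.92 / 60000
  = 60.42 kW


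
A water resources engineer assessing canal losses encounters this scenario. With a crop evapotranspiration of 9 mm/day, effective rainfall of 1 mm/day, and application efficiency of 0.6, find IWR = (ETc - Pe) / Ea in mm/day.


IWR = (ETc - Pe) / Ea
    = (9 - 1) / 0.6
    = 8 / 0.6
    = 13.33 mm/day
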